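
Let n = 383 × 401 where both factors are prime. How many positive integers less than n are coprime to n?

152800

φ(383) = 383 − 1 = 382.
φ(401) = 401 − 1 = 400.
Multiply: 382 · 400 = 152800.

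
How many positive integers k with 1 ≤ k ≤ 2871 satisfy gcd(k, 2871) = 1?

Prime factorization: 2871 = 3^2 · 11 · 29.
φ(3^2) = 3^2 − 3^1 = 9 − 3 = 6.
φ(11) = 11 − 1 = 10.
φ(29) = 29 − 1 = 28.
Multiply: 6 · 10 · 28 = 1680.

1680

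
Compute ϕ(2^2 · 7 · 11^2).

1320

φ(3388) = 3388 · (1 − 1/2) · (1 − 1/7) · (1 − 1/11)
       = 3388 · 60/154 = 1320.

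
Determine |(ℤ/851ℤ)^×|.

Factor 851: 851 = 23 · 37.
φ(851) = 851 · (1 − 1/23) · (1 − 1/37)
       = 851 · 792/851 = 792.

792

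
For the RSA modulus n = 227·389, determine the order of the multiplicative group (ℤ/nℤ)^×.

87688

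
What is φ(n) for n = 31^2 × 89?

81840

φ(85529) = 85529 · (1 − 1/31) · (1 − 1/89)
       = 85529 · 2640/2759 = 81840.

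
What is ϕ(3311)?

First factor: 3311 = 7 * 11 * 43.
φ(3311) = 3311 · (1 − 1/7) · (1 − 1/11) · (1 − 1/43)
       = 3311 · 2520/3311 = 2520.

2520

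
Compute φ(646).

288

646 = 2 · 17 · 19.
φ(2) = 2 − 1 = 1.
φ(17) = 17 − 1 = 16.
φ(19) = 19 − 1 = 18.
Since φ is multiplicative, φ(646) = 1 · 16 · 18 = 288.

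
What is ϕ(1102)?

Prime factorization: 1102 = 2 * 19 * 29.
φ(1102) = 1102 · (1 − 1/2) · (1 − 1/19) · (1 − 1/29)
       = 1102 · 504/1102 = 504.

504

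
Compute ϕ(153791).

Factor 153791: 153791 = 11**2 · 31 · 41.
φ(153791) = 153791 · (1 − 1/11) · (1 − 1/31) · (1 − 1/41)
       = 153791 · 12000/13981 = 132000.

132000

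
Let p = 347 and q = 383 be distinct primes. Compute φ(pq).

φ(347) = 347 − 1 = 346.
φ(383) = 383 − 1 = 382.
Since φ is multiplicative, φ(132901) = 346 · 382 = 132172.

132172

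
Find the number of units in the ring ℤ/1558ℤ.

720

Prime factorization: 1558 = 2 · 19 · 41.
φ(1558) = 1558 · (1 − 1/2) · (1 − 1/19) · (1 − 1/41)
       = 1558 · 720/1558 = 720.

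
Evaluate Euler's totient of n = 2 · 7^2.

42

φ(98) = 98 · (1 − 1/2) · (1 − 1/7)
       = 98 · 6/14 = 42.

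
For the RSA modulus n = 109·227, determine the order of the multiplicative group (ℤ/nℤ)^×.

24408

For distinct primes, φ(pq) = (p−1)(q−1) = 108 × 226 = 24408.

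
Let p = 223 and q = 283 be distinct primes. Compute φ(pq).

62604

φ(63109) = 63109 · (1 − 1/223) · (1 − 1/283)
       = 63109 · 62604/63109 = 62604.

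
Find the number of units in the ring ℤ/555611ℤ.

413952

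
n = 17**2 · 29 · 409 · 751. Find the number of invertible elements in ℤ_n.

φ(17^2) = 17^2 − 17^1 = 289 − 17 = 272.
φ(29) = 29 − 1 = 28.
φ(409) = 409 − 1 = 408.
φ(751) = 751 − 1 = 750.
Multiply: 272 · 28 · 408 · 750 = 2330496000.

2330496000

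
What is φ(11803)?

10080

Factor 11803: 11803 = 11 × 29 × 37.
φ(11) = 11 − 1 = 10.
φ(29) = 29 − 1 = 28.
φ(37) = 37 − 1 = 36.
Multiply: 10 · 28 · 36 = 10080.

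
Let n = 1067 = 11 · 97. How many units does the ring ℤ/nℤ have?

960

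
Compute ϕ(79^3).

486798

φ(493039) = 493039 · (1 − 1/79)
       = 493039 · 78/79 = 486798.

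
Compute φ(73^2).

φ(73^2) = 73^2 − 73^1 = 5329 − 73 = 5256.

5256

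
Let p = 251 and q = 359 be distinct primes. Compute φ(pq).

For distinct primes, φ(pq) = (p−1)(q−1) = 250 × 358 = 89500.

89500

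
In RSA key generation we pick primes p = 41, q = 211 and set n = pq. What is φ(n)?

8400

For distinct primes, φ(pq) = (p−1)(q−1) = 40 × 210 = 8400.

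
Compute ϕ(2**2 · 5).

φ(20) = 20 · (1 − 1/2) · (1 − 1/5)
       = 20 · 4/10 = 8.

8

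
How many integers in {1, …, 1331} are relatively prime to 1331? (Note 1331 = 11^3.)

1210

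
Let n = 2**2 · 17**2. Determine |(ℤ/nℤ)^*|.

544

φ(2^2) = 2^2 − 2^1 = 4 − 2 = 2.
φ(17^2) = 17^2 − 17^1 = 289 − 17 = 272.
Since φ is multiplicative, φ(1156) = 2 · 272 = 544.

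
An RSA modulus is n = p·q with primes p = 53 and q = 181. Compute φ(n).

9360

φ(53) = 53 − 1 = 52.
φ(181) = 181 − 1 = 180.
Multiply: 52 · 180 = 9360.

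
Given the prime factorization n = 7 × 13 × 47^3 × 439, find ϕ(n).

3204499104

φ(4147625027) = 4147625027 · (1 − 1/7) · (1 − 1/13) · (1 − 1/47) · (1 − 1/439)
       = 4147625027 · 1450656/1877603 = 3204499104.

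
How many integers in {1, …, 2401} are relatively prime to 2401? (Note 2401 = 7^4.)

2058

φ(7^4) = 7^3·(7−1) = 343·6 = 2058.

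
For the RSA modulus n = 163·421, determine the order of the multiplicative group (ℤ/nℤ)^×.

φ(n) = (p − 1)(q − 1) = (163−1)(421−1) = 162·420 = 68040.

68040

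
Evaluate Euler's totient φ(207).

207 = 3^2 · 23.
φ(207) = 207 · (1 − 1/3) · (1 − 1/23)
       = 207 · 44/69 = 132.

132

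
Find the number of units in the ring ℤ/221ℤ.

First factor: 221 = 13 × 17.
φ(221) = 221 · (1 − 1/13) · (1 − 1/17)
       = 221 · 192/221 = 192.

192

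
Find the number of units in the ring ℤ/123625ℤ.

Factor 123625: 123625 = 5**3 · 23 · 43.
φ(5^3) = 5^2·(5−1) = 25·4 = 100.
φ(23) = 23 − 1 = 22.
φ(43) = 43 − 1 = 42.
φ(123625) = 100 × 22 × 42 = 92400.

92400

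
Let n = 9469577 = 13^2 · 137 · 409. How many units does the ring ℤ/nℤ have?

8656128

φ(13^2) = 13^1·(13−1) = 13·12 = 156.
φ(137) = 137 − 1 = 136.
φ(409) = 409 − 1 = 408.
Multiply: 156 · 136 · 408 = 8656128.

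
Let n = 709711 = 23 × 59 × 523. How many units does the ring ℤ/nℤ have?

φ(23) = 23 − 1 = 22.
φ(59) = 59 − 1 = 58.
φ(523) = 523 − 1 = 522.
Multiply: 22 · 58 · 522 = 666072.

666072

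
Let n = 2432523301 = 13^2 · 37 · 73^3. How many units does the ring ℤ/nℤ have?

2154791808

φ(13^2) = 13^1·(13−1) = 13·12 = 156.
φ(37) = 37 − 1 = 36.
φ(73^3) = 73^2·(73−1) = 5329·72 = 383688.
Multiply: 156 · 36 · 383688 = 2154791808.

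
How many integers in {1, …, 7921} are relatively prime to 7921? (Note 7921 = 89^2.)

7832

φ(7921) = 7921 · (1 − 1/89)
       = 7921 · 88/89 = 7832.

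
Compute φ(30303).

Prime factorization: 30303 = 3**2 * 7 * 13 * 37.
φ(3^2) = 3^2 − 3^1 = 9 − 3 = 6.
φ(7) = 7 − 1 = 6.
φ(13) = 13 − 1 = 12.
φ(37) = 37 − 1 = 36.
Since φ is multiplicative, φ(30303) = 6 · 6 · 12 · 36 = 15552.

15552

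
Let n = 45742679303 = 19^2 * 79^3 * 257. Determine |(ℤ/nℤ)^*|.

φ(19^2) = 19^2 − 19^1 = 361 − 19 = 342.
φ(79^3) = 79^2·(79−1) = 6241·78 = 486798.
φ(257) = 257 − 1 = 256.
Since φ is multiplicative, φ(45742679303) = 342 · 486798 · 256 = 42620138496.

42620138496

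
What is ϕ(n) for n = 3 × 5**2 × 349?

13920

φ(26175) = 26175 · (1 − 1/3) · (1 − 1/5) · (1 − 1/349)
       = 26175 · 2784/5235 = 13920.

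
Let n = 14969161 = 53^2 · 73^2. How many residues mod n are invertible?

14485536

φ(53^2) = 53^2 − 53^1 = 2809 − 53 = 2756.
φ(73^2) = 73^1·(73−1) = 73·72 = 5256.
Multiply: 2756 · 5256 = 14485536.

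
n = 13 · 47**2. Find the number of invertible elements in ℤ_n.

25944

φ(28717) = 28717 · (1 − 1/13) · (1 − 1/47)
       = 28717 · 552/611 = 25944.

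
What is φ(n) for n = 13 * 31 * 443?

159120

φ(13) = 13 − 1 = 12.
φ(31) = 31 − 1 = 30.
φ(443) = 443 − 1 = 442.
Multiply: 12 · 30 · 442 = 159120.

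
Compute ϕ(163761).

89856

163761 = 3 · 13**2 · 17 · 19.
φ(163761) = 163761 · (1 − 1/3) · (1 − 1/13) · (1 − 1/17) · (1 − 1/19)
       = 163761 · 6912/12597 = 89856.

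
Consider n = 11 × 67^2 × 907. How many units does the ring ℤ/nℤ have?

40063320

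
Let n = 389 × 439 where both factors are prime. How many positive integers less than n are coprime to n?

φ(n) = (p − 1)(q − 1) = (389−1)(439−1) = 388·438 = 169944.

169944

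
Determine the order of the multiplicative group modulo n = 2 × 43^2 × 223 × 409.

163580256

φ(2) = 2 − 1 = 1.
φ(43^2) = 43^2 − 43^1 = 1849 − 43 = 1806.
φ(223) = 223 − 1 = 222.
φ(409) = 409 − 1 = 408.
Multiply: 1 · 1806 · 222 · 408 = 163580256.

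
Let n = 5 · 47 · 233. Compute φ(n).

42688

φ(5) = 5 − 1 = 4.
φ(47) = 47 − 1 = 46.
φ(233) = 233 − 1 = 232.
Since φ is multiplicative, φ(54755) = 4 · 46 · 232 = 42688.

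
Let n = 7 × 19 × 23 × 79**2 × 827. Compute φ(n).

φ(15788438113) = 15788438113 · (1 − 1/7) · (1 − 1/19) · (1 − 1/23) · (1 − 1/79) · (1 − 1/827)
       = 15788438113 · 153080928/199853647 = 12093393312.

12093393312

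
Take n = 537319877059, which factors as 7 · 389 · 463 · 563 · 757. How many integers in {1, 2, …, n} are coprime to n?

φ(7) = 7 − 1 = 6.
φ(389) = 389 − 1 = 388.
φ(463) = 463 − 1 = 462.
φ(563) = 563 − 1 = 562.
φ(757) = 757 − 1 = 756.
Since φ is multiplicative, φ(537319877059) = 6 · 388 · 462 · 562 · 756 = 456965131392.

456965131392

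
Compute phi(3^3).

φ(3^3) = 3^3 − 3^2 = 27 − 9 = 18.

18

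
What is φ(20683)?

18144

First factor: 20683 = 13 · 37 · 43.
φ(20683) = 20683 · (1 − 1/13) · (1 − 1/37) · (1 − 1/43)
       = 20683 · 18144/20683 = 18144.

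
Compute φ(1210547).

Factor 1210547: 1210547 = 13^3 × 19 × 29.
φ(13^3) = 13^3 − 13^2 = 2197 − 169 = 2028.
φ(19) = 19 − 1 = 18.
φ(29) = 29 − 1 = 28.
Multiply: 2028 · 18 · 28 = 1022112.

1022112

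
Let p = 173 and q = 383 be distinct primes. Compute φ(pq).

φ(pq) = (p−1)(q−1) = 172 · 382 = 65704.

65704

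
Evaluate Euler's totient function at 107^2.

φ(107^2) = 107^2 − 107^1 = 11449 − 107 = 11342.

11342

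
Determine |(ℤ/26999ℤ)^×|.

Factor 26999: 26999 = 7^2 × 19 × 29.
φ(7^2) = 7^2 − 7^1 = 49 − 7 = 42.
φ(19) = 19 − 1 = 18.
φ(29) = 29 − 1 = 28.
Since φ is multiplicative, φ(26999) = 42 · 18 · 28 = 21168.

21168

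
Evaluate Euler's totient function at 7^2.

φ(49) = 49 · (1 − 1/7)
       = 49 · 6/7 = 42.

42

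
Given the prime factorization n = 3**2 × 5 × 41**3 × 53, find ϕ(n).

φ(3^2) = 3^1·(3−1) = 3·2 = 6.
φ(5) = 5 − 1 = 4.
φ(41^3) = 41^3 − 41^2 = 68921 − 1681 = 67240.
φ(53) = 53 − 1 = 52.
Since φ is multiplicative, φ(164376585) = 6 · 4 · 67240 · 52 = 83915520.

83915520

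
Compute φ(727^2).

527802

φ(727^2) = 727^2 − 727^1 = 528529 − 727 = 527802.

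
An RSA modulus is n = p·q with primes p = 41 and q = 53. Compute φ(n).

φ(n) = (p − 1)(q − 1) = (41−1)(53−1) = 40·52 = 2080.

2080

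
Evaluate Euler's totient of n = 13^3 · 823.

φ(1808131) = 1808131 · (1 − 1/13) · (1 − 1/823)
       = 1808131 · 9864/10699 = 1667016.

1667016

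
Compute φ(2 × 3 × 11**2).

φ(726) = 726 · (1 − 1/2) · (1 − 1/3) · (1 − 1/11)
       = 726 · 20/66 = 220.

220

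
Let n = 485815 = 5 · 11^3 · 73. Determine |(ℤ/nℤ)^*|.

φ(5) = 5 − 1 = 4.
φ(11^3) = 11^3 − 11^2 = 1331 − 121 = 1210.
φ(73) = 73 − 1 = 72.
φ(485815) = 4 × 1210 × 72 = 348480.

348480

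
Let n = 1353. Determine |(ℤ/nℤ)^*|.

800

1353 = 3 * 11 * 41.
φ(1353) = 1353 · (1 − 1/3) · (1 − 1/11) · (1 − 1/41)
       = 1353 · 800/1353 = 800.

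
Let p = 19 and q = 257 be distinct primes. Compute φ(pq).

φ(4883) = 4883 · (1 − 1/19) · (1 − 1/257)
       = 4883 · 4608/4883 = 4608.

4608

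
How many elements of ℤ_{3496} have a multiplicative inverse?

1584

Prime factorization: 3496 = 2**3 · 19 · 23.
φ(2^3) = 2^3 − 2^2 = 8 − 4 = 4.
φ(19) = 19 − 1 = 18.
φ(23) = 23 − 1 = 22.
Since φ is multiplicative, φ(3496) = 4 · 18 · 22 = 1584.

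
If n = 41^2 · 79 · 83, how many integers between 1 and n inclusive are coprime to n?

10489440

φ(41^2) = 41^1·(41−1) = 41·40 = 1640.
φ(79) = 79 − 1 = 78.
φ(83) = 83 − 1 = 82.
Since φ is multiplicative, φ(11022317) = 1640 · 78 · 82 = 10489440.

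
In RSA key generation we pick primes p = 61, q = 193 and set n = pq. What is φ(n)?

11520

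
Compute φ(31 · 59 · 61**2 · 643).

φ(31) = 31 − 1 = 30.
φ(59) = 59 − 1 = 58.
φ(61^2) = 61^2 − 61^1 = 3721 − 61 = 3660.
φ(643) = 643 − 1 = 642.
φ(4376070887) = 30 × 58 × 3660 × 642 = 4088512800.

4088512800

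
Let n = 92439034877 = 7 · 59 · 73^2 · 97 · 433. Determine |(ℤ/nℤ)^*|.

75855937536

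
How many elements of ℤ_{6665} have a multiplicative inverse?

Factor 6665: 6665 = 5 · 31 · 43.
φ(6665) = 6665 · (1 − 1/5) · (1 − 1/31) · (1 − 1/43)
       = 6665 · 5040/6665 = 5040.

5040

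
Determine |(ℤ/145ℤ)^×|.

First factor: 145 = 5 · 29.
φ(145) = 145 · (1 − 1/5) · (1 − 1/29)
       = 145 · 112/145 = 112.

112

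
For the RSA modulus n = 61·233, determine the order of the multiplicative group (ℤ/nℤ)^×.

φ(14213) = 14213 · (1 − 1/61) · (1 − 1/233)
       = 14213 · 13920/14213 = 13920.

13920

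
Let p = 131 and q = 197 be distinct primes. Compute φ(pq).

For distinct primes, φ(pq) = (p−1)(q−1) = 130 × 196 = 25480.

25480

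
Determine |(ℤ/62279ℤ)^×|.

62279 = 7**2 · 31 · 41.
φ(7^2) = 7^1·(7−1) = 7·6 = 42.
φ(31) = 31 − 1 = 30.
φ(41) = 41 − 1 = 40.
φ(62279) = 42 × 30 × 40 = 50400.

50400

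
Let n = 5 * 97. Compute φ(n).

384

φ(485) = 485 · (1 − 1/5) · (1 − 1/97)
       = 485 · 384/485 = 384.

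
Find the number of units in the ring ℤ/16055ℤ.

16055 = 5 * 13^2 * 19.
φ(5) = 5 − 1 = 4.
φ(13^2) = 13^1·(13−1) = 13·12 = 156.
φ(19) = 19 − 1 = 18.
φ(16055) = 4 × 156 × 18 = 11232.

11232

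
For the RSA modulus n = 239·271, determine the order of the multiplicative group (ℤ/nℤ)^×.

64260

For distinct primes, φ(pq) = (p−1)(q−1) = 238 × 270 = 64260.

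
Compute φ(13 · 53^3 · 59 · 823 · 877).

73204915919616

φ(13) = 13 − 1 = 12.
φ(53^3) = 53^3 − 53^2 = 148877 − 2809 = 146068.
φ(59) = 59 − 1 = 58.
φ(823) = 823 − 1 = 822.
φ(877) = 877 − 1 = 876.
φ(82418062595089) = 12 × 146068 × 58 × 822 × 876 = 73204915919616.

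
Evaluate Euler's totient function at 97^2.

φ(97^2) = 97^1·(97−1) = 97·96 = 9312.

9312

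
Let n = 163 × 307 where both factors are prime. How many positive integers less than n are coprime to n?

49572

φ(pq) = (p−1)(q−1) = 162 · 306 = 49572.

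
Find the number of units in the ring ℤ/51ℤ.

32

Prime factorization: 51 = 3 · 17.
φ(3) = 3 − 1 = 2.
φ(17) = 17 − 1 = 16.
φ(51) = 2 × 16 = 32.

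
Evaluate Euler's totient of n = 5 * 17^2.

1088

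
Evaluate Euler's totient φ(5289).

Prime factorization: 5289 = 3 × 41 × 43.
φ(5289) = 5289 · (1 − 1/3) · (1 − 1/41) · (1 − 1/43)
       = 5289 · 3360/5289 = 3360.

3360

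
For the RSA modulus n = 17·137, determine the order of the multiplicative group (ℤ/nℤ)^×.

2176

For distinct primes, φ(pq) = (p−1)(q−1) = 16 × 136 = 2176.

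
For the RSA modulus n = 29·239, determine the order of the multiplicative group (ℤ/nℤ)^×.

6664

φ(6931) = 6931 · (1 − 1/29) · (1 − 1/239)
       = 6931 · 6664/6931 = 6664.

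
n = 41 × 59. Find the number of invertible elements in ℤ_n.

2320

φ(41) = 41 − 1 = 40.
φ(59) = 59 − 1 = 58.
Multiply: 40 · 58 = 2320.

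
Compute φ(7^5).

φ(16807) = 16807 · (1 − 1/7)
       = 16807 · 6/7 = 14406.

14406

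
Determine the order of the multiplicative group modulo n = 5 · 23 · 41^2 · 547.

78798720

φ(5) = 5 − 1 = 4.
φ(23) = 23 − 1 = 22.
φ(41^2) = 41^2 − 41^1 = 1681 − 41 = 1640.
φ(547) = 547 − 1 = 546.
Since φ is multiplicative, φ(105743305) = 4 · 22 · 1640 · 546 = 78798720.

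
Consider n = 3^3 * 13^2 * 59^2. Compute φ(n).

φ(15883803) = 15883803 · (1 − 1/3) · (1 − 1/13) · (1 − 1/59)
       = 15883803 · 1392/2301 = 9608976.

9608976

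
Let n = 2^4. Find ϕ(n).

φ(16) = 16 · (1 − 1/2)
       = 16 · 1/2 = 8.

8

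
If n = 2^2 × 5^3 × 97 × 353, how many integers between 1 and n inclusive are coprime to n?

φ(17120500) = 17120500 · (1 − 1/2) · (1 − 1/5) · (1 − 1/97) · (1 − 1/353)
       = 17120500 · 135168/342410 = 6758400.

6758400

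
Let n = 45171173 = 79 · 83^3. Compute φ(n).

φ(79) = 79 − 1 = 78.
φ(83^3) = 83^2·(83−1) = 6889·82 = 564898.
Multiply: 78 · 564898 = 44062044.

44062044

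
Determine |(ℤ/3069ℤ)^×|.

1800

Factor 3069: 3069 = 3**2 * 11 * 31.
φ(3^2) = 3^2 − 3^1 = 9 − 3 = 6.
φ(11) = 11 − 1 = 10.
φ(31) = 31 − 1 = 30.
Since φ is multiplicative, φ(3069) = 6 · 10 · 30 = 1800.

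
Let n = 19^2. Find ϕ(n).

φ(19^2) = 19^1·(19−1) = 19·18 = 342.

342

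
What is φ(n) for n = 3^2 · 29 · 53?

8736

φ(3^2) = 3^1·(3−1) = 3·2 = 6.
φ(29) = 29 − 1 = 28.
φ(53) = 53 − 1 = 52.
Since φ is multiplicative, φ(13833) = 6 · 28 · 52 = 8736.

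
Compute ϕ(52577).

First factor: 52577 = 7^2 * 29 * 37.
φ(7^2) = 7^1·(7−1) = 7·6 = 42.
φ(29) = 29 − 1 = 28.
φ(37) = 37 − 1 = 36.
φ(52577) = 42 × 28 × 36 = 42336.

42336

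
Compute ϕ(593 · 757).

φ(593) = 593 − 1 = 592.
φ(757) = 757 − 1 = 756.
φ(448901) = 592 × 756 = 447552.

447552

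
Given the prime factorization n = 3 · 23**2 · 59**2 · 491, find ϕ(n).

φ(2712454377) = 2712454377 · (1 − 1/3) · (1 − 1/23) · (1 − 1/59) · (1 − 1/491)
       = 2712454377 · 1250480/1998861 = 1696901360.

1696901360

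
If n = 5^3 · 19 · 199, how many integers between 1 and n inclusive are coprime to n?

356400

φ(5^3) = 5^2·(5−1) = 25·4 = 100.
φ(19) = 19 − 1 = 18.
φ(199) = 199 − 1 = 198.
φ(472625) = 100 × 18 × 198 = 356400.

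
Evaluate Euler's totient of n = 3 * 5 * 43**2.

φ(27735) = 27735 · (1 − 1/3) · (1 − 1/5) · (1 − 1/43)
       = 27735 · 336/645 = 14448.

14448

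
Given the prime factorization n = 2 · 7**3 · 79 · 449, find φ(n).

10273536

φ(2) = 2 − 1 = 1.
φ(7^3) = 7^3 − 7^2 = 343 − 49 = 294.
φ(79) = 79 − 1 = 78.
φ(449) = 449 − 1 = 448.
Multiply: 1 · 294 · 78 · 448 = 10273536.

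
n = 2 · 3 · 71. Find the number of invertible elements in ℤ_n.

φ(2) = 2 − 1 = 1.
φ(3) = 3 − 1 = 2.
φ(71) = 71 − 1 = 70.
Since φ is multiplicative, φ(426) = 1 · 2 · 70 = 140.

140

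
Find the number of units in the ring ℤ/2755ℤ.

2755 = 5 · 19 · 29.
φ(5) = 5 − 1 = 4.
φ(19) = 19 − 1 = 18.
φ(29) = 29 − 1 = 28.
φ(2755) = 4 × 18 × 28 = 2016.

2016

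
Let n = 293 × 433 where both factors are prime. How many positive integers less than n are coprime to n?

126144

φ(pq) = (p−1)(q−1) = 292 · 432 = 126144.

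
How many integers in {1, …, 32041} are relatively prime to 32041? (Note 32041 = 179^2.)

φ(179^2) = 179^2 − 179^1 = 32041 − 179 = 31862.

31862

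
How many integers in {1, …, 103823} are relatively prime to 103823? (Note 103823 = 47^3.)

101614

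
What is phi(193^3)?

7151808

φ(193^3) = 193^3 − 193^2 = 7189057 − 37249 = 7151808.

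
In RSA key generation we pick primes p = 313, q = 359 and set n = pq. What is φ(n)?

φ(pq) = (p−1)(q−1) = 312 · 358 = 111696.

111696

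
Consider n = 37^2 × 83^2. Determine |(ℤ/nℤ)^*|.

φ(37^2) = 37^2 − 37^1 = 1369 − 37 = 1332.
φ(83^2) = 83^1·(83−1) = 83·82 = 6806.
Multiply: 1332 · 6806 = 9065592.

9065592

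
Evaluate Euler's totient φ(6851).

5760

6851 = 13 · 17 · 31.
φ(13) = 13 − 1 = 12.
φ(17) = 17 − 1 = 16.
φ(31) = 31 − 1 = 30.
φ(6851) = 12 × 16 × 30 = 5760.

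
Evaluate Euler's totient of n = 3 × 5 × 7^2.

336

φ(3) = 3 − 1 = 2.
φ(5) = 5 − 1 = 4.
φ(7^2) = 7^2 − 7^1 = 49 − 7 = 42.
Since φ is multiplicative, φ(735) = 2 · 4 · 42 = 336.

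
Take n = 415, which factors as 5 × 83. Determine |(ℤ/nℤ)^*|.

328

φ(415) = 415 · (1 − 1/5) · (1 − 1/83)
       = 415 · 328/415 = 328.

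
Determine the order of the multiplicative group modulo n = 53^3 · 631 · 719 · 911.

60125883199200

φ(53^3) = 53^2·(53−1) = 2809·52 = 146068.
φ(631) = 631 − 1 = 630.
φ(719) = 719 − 1 = 718.
φ(911) = 911 − 1 = 910.
Since φ is multiplicative, φ(61532453957483) = 146068 · 630 · 718 · 910 = 60125883199200.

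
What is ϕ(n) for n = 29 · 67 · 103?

188496

φ(200129) = 200129 · (1 − 1/29) · (1 − 1/67) · (1 − 1/103)
       = 200129 · 188496/200129 = 188496.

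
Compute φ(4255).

3168

First factor: 4255 = 5 · 23 · 37.
φ(4255) = 4255 · (1 − 1/5) · (1 − 1/23) · (1 − 1/37)
       = 4255 · 3168/4255 = 3168.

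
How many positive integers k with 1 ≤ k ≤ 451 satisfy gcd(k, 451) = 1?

400

Prime factorization: 451 = 11 * 41.
φ(11) = 11 − 1 = 10.
φ(41) = 41 − 1 = 40.
Since φ is multiplicative, φ(451) = 10 · 40 = 400.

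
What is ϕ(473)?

420

Factor 473: 473 = 11 · 43.
φ(473) = 473 · (1 − 1/11) · (1 − 1/43)
       = 473 · 420/473 = 420.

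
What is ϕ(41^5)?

113030440

φ(41^5) = 41^5 − 41^4 = 115856201 − 2825761 = 113030440.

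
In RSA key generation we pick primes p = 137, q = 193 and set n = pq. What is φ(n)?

26112

φ(137) = 137 − 1 = 136.
φ(193) = 193 − 1 = 192.
Since φ is multiplicative, φ(26441) = 136 · 192 = 26112.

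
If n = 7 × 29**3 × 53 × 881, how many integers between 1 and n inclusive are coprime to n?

6465338880

φ(7) = 7 − 1 = 6.
φ(29^3) = 29^2·(29−1) = 841·28 = 23548.
φ(53) = 53 − 1 = 52.
φ(881) = 881 − 1 = 880.
φ(7971569039) = 6 × 23548 × 52 × 880 = 6465338880.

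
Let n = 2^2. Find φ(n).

φ(2^2) = 2^1·(2−1) = 2·1 = 2.

2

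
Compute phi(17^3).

φ(4913) = 4913 · (1 − 1/17)
       = 4913 · 16/17 = 4624.

4624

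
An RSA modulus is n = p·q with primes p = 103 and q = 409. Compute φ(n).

41616

φ(n) = (p − 1)(q − 1) = (103−1)(409−1) = 102·408 = 41616.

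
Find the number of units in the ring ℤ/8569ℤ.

Factor 8569: 8569 = 11 × 19 × 41.
φ(8569) = 8569 · (1 − 1/11) · (1 − 1/19) · (1 − 1/41)
       = 8569 · 7200/8569 = 7200.

7200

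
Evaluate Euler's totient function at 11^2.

φ(11^2) = 11^2 − 11^1 = 121 − 11 = 110.

110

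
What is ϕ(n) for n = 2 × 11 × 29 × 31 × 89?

739200

φ(2) = 2 − 1 = 1.
φ(11) = 11 − 1 = 10.
φ(29) = 29 − 1 = 28.
φ(31) = 31 − 1 = 30.
φ(89) = 89 − 1 = 88.
Multiply: 1 · 10 · 28 · 30 · 88 = 739200.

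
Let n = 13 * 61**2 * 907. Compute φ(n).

φ(13) = 13 − 1 = 12.
φ(61^2) = 61^1·(61−1) = 61·60 = 3660.
φ(907) = 907 − 1 = 906.
φ(43874311) = 12 × 3660 × 906 = 39791520.

39791520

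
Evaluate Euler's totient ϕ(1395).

Prime factorization: 1395 = 3**2 · 5 · 31.
φ(1395) = 1395 · (1 − 1/3) · (1 − 1/5) · (1 − 1/31)
       = 1395 · 240/465 = 720.

720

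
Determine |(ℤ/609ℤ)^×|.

336

609 = 3 × 7 × 29.
φ(3) = 3 − 1 = 2.
φ(7) = 7 − 1 = 6.
φ(29) = 29 − 1 = 28.
Since φ is multiplicative, φ(609) = 2 · 6 · 28 = 336.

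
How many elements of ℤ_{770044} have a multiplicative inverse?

770044 = 2^2 * 11^2 * 37 * 43.
φ(2^2) = 2^1·(2−1) = 2·1 = 2.
φ(11^2) = 11^2 − 11^1 = 121 − 11 = 110.
φ(37) = 37 − 1 = 36.
φ(43) = 43 − 1 = 42.
φ(770044) = 2 × 110 × 36 × 42 = 332640.

332640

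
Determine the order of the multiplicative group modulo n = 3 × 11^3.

2420

φ(3) = 3 − 1 = 2.
φ(11^3) = 11^2·(11−1) = 121·10 = 1210.
φ(3993) = 2 × 1210 = 2420.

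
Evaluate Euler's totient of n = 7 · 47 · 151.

φ(49679) = 49679 · (1 − 1/7) · (1 − 1/47) · (1 − 1/151)
       = 49679 · 41400/49679 = 41400.

41400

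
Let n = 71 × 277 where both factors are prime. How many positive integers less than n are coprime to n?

19320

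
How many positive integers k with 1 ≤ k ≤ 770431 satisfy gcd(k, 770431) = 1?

665280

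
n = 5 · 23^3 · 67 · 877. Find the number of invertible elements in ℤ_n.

2691450432

φ(5) = 5 − 1 = 4.
φ(23^3) = 23^2·(23−1) = 529·22 = 11638.
φ(67) = 67 − 1 = 66.
φ(877) = 877 − 1 = 876.
Multiply: 4 · 11638 · 66 · 876 = 2691450432.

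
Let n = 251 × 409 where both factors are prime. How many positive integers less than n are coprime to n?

φ(251) = 251 − 1 = 250.
φ(409) = 409 − 1 = 408.
Multiply: 250 · 408 = 102000.

102000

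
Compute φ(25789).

23040

Factor 25789: 25789 = 17 * 37 * 41.
φ(25789) = 25789 · (1 − 1/17) · (1 − 1/37) · (1 − 1/41)
       = 25789 · 23040/25789 = 23040.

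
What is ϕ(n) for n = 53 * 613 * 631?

20049120

φ(20500559) = 20500559 · (1 − 1/53) · (1 − 1/613) · (1 − 1/631)
       = 20500559 · 20049120/20500559 = 20049120.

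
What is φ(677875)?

448000

Prime factorization: 677875 = 5^3 · 11 · 17 · 29.
φ(5^3) = 5^3 − 5^2 = 125 − 25 = 100.
φ(11) = 11 − 1 = 10.
φ(17) = 17 − 1 = 16.
φ(29) = 29 − 1 = 28.
Multiply: 100 · 10 · 16 · 28 = 448000.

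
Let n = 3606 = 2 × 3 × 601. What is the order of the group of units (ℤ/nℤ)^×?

1200

φ(2) = 2 − 1 = 1.
φ(3) = 3 − 1 = 2.
φ(601) = 601 − 1 = 600.
Since φ is multiplicative, φ(3606) = 1 · 2 · 600 = 1200.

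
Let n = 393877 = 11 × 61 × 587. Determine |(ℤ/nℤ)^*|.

φ(393877) = 393877 · (1 − 1/11) · (1 − 1/61) · (1 − 1/587)
       = 393877 · 351600/393877 = 351600.

351600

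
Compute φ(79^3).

486798

φ(493039) = 493039 · (1 − 1/79)
       = 493039 · 78/79 = 486798.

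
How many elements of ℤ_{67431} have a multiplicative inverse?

Factor 67431: 67431 = 3 · 7 · 13**2 · 19.
φ(67431) = 67431 · (1 − 1/3) · (1 − 1/7) · (1 − 1/13) · (1 − 1/19)
       = 67431 · 2592/5187 = 33696.

33696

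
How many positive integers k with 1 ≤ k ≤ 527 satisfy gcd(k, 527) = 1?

480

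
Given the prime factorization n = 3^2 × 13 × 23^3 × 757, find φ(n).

633479616

φ(3^2) = 3^1·(3−1) = 3·2 = 6.
φ(13) = 13 − 1 = 12.
φ(23^3) = 23^2·(23−1) = 529·22 = 11638.
φ(757) = 757 − 1 = 756.
φ(1077619023) = 6 × 12 × 11638 × 756 = 633479616.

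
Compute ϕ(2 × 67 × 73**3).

φ(2) = 2 − 1 = 1.
φ(67) = 67 − 1 = 66.
φ(73^3) = 73^3 − 73^2 = 389017 − 5329 = 383688.
Since φ is multiplicative, φ(52128278) = 1 · 66 · 383688 = 25323408.

25323408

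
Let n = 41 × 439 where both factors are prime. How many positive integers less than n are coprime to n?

17520

φ(41) = 41 − 1 = 40.
φ(439) = 439 − 1 = 438.
Since φ is multiplicative, φ(17999) = 40 · 438 = 17520.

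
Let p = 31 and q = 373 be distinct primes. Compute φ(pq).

11160

For distinct primes, φ(pq) = (p−1)(q−1) = 30 × 372 = 11160.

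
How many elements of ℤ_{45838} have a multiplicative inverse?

First factor: 45838 = 2 × 13 × 41 × 43.
φ(45838) = 45838 · (1 − 1/2) · (1 − 1/13) · (1 − 1/41) · (1 − 1/43)
       = 45838 · 20160/45838 = 20160.

20160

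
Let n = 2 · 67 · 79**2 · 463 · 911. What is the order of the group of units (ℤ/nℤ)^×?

170981450640

φ(2) = 2 − 1 = 1.
φ(67) = 67 − 1 = 66.
φ(79^2) = 79^1·(79−1) = 79·78 = 6162.
φ(463) = 463 − 1 = 462.
φ(911) = 911 − 1 = 910.
Since φ is multiplicative, φ(352742955142) = 1 · 66 · 6162 · 462 · 910 = 170981450640.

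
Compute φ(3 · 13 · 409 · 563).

φ(8980413) = 8980413 · (1 − 1/3) · (1 − 1/13) · (1 − 1/409) · (1 − 1/563)
       = 8980413 · 5503104/8980413 = 5503104.

5503104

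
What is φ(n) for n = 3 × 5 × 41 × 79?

φ(48585) = 48585 · (1 − 1/3) · (1 − 1/5) · (1 − 1/41) · (1 − 1/79)
       = 48585 · 24960/48585 = 24960.

24960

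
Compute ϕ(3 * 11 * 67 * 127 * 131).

21621600

φ(36784407) = 36784407 · (1 − 1/3) · (1 − 1/11) · (1 − 1/67) · (1 − 1/127) · (1 − 1/131)
       = 36784407 · 21621600/36784407 = 21621600.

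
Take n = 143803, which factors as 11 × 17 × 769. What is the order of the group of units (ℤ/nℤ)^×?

122880

φ(11) = 11 − 1 = 10.
φ(17) = 17 − 1 = 16.
φ(769) = 769 − 1 = 768.
φ(143803) = 10 × 16 × 768 = 122880.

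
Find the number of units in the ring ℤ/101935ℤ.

72576

101935 = 5 · 19 · 29 · 37.
φ(101935) = 101935 · (1 − 1/5) · (1 − 1/19) · (1 − 1/29) · (1 − 1/37)
       = 101935 · 72576/101935 = 72576.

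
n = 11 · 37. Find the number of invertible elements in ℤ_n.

φ(11) = 11 − 1 = 10.
φ(37) = 37 − 1 = 36.
φ(407) = 10 × 36 = 360.

360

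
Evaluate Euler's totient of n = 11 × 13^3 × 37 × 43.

30663360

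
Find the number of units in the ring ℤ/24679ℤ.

22176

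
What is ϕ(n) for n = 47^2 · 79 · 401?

67454400

φ(69978911) = 69978911 · (1 − 1/47) · (1 − 1/79) · (1 − 1/401)
       = 69978911 · 1435200/1488913 = 67454400.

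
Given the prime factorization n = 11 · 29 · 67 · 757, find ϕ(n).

φ(16179361) = 16179361 · (1 − 1/11) · (1 − 1/29) · (1 − 1/67) · (1 − 1/757)
       = 16179361 · 13970880/16179361 = 13970880.

13970880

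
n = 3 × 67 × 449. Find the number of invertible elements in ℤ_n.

59136

φ(90249) = 90249 · (1 − 1/3) · (1 − 1/67) · (1 − 1/449)
       = 90249 · 59136/90249 = 59136.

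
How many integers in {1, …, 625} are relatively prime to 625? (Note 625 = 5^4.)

φ(625) = 625 · (1 − 1/5)
       = 625 · 4/5 = 500.

500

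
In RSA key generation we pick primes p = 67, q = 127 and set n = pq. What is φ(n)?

8316

For distinct primes, φ(pq) = (p−1)(q−1) = 66 × 126 = 8316.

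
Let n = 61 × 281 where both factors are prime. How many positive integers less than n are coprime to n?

For distinct primes, φ(pq) = (p−1)(q−1) = 60 × 280 = 16800.

16800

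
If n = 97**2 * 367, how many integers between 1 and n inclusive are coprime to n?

φ(3453103) = 3453103 · (1 − 1/97) · (1 − 1/367)
       = 3453103 · 35136/35599 = 3408192.

3408192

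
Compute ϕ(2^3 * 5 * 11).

φ(2^3) = 2^3 − 2^2 = 8 − 4 = 4.
φ(5) = 5 − 1 = 4.
φ(11) = 11 − 1 = 10.
Since φ is multiplicative, φ(440) = 4 · 4 · 10 = 160.

160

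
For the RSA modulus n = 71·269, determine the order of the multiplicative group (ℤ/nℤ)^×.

φ(pq) = (p−1)(q−1) = 70 · 268 = 18760.

18760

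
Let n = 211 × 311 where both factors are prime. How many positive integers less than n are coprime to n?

φ(65621) = 65621 · (1 − 1/211) · (1 − 1/311)
       = 65621 · 65100/65621 = 65100.

65100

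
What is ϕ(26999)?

21168

Factor 26999: 26999 = 7**2 * 19 * 29.
φ(7^2) = 7^1·(7−1) = 7·6 = 42.
φ(19) = 19 − 1 = 18.
φ(29) = 29 − 1 = 28.
Since φ is multiplicative, φ(26999) = 42 · 18 · 28 = 21168.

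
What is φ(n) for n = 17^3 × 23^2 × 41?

93589760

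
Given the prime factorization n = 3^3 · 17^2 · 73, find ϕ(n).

352512

φ(3^3) = 3^2·(3−1) = 9·2 = 18.
φ(17^2) = 17^1·(17−1) = 17·16 = 272.
φ(73) = 73 − 1 = 72.
Since φ is multiplicative, φ(569619) = 18 · 272 · 72 = 352512.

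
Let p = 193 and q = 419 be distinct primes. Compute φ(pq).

80256

φ(n) = (p − 1)(q − 1) = (193−1)(419−1) = 192·418 = 80256.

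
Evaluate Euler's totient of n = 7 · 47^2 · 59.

752376

φ(7) = 7 − 1 = 6.
φ(47^2) = 47^2 − 47^1 = 2209 − 47 = 2162.
φ(59) = 59 − 1 = 58.
φ(912317) = 6 × 2162 × 58 = 752376.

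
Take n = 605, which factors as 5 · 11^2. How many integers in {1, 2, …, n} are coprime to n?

440

φ(605) = 605 · (1 − 1/5) · (1 − 1/11)
       = 605 · 40/55 = 440.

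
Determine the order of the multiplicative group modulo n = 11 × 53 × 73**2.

2733120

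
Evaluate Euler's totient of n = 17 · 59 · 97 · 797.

φ(17) = 17 − 1 = 16.
φ(59) = 59 − 1 = 58.
φ(97) = 97 − 1 = 96.
φ(797) = 797 − 1 = 796.
Since φ is multiplicative, φ(77540927) = 16 · 58 · 96 · 796 = 70914048.

70914048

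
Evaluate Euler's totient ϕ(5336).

Factor 5336: 5336 = 2^3 · 23 · 29.
φ(2^3) = 2^2·(2−1) = 4·1 = 4.
φ(23) = 23 − 1 = 22.
φ(29) = 29 − 1 = 28.
Multiply: 4 · 22 · 28 = 2464.

2464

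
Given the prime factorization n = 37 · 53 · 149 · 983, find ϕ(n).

272068992

φ(37) = 37 − 1 = 36.
φ(53) = 53 − 1 = 52.
φ(149) = 149 − 1 = 148.
φ(983) = 983 − 1 = 982.
Since φ is multiplicative, φ(287221787) = 36 · 52 · 148 · 982 = 272068992.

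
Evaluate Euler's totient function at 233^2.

54056

φ(54289) = 54289 · (1 − 1/233)
       = 54289 · 232/233 = 54056.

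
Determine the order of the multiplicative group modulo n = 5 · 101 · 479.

φ(5) = 5 − 1 = 4.
φ(101) = 101 − 1 = 100.
φ(479) = 479 − 1 = 478.
Multiply: 4 · 100 · 478 = 191200.

191200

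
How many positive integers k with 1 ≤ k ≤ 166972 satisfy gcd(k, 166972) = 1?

73008

166972 = 2^2 * 13^3 * 19.
φ(2^2) = 2^1·(2−1) = 2·1 = 2.
φ(13^3) = 13^3 − 13^2 = 2197 − 169 = 2028.
φ(19) = 19 − 1 = 18.
Multiply: 2 · 2028 · 18 = 73008.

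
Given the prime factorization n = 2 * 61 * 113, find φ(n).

6720

φ(2) = 2 − 1 = 1.
φ(61) = 61 − 1 = 60.
φ(113) = 113 − 1 = 112.
Since φ is multiplicative, φ(13786) = 1 · 60 · 112 = 6720.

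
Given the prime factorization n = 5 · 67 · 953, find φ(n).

φ(319255) = 319255 · (1 − 1/5) · (1 − 1/67) · (1 − 1/953)
       = 319255 · 251328/319255 = 251328.

251328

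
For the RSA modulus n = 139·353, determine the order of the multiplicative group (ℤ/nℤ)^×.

φ(139) = 139 − 1 = 138.
φ(353) = 353 − 1 = 352.
Since φ is multiplicative, φ(49067) = 138 · 352 = 48576.

48576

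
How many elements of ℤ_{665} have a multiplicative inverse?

Factor 665: 665 = 5 × 7 × 19.
φ(5) = 5 − 1 = 4.
φ(7) = 7 − 1 = 6.
φ(19) = 19 − 1 = 18.
Since φ is multiplicative, φ(665) = 4 · 6 · 18 = 432.

432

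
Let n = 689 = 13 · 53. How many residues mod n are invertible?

φ(689) = 689 · (1 − 1/13) · (1 − 1/53)
       = 689 · 624/689 = 624.

624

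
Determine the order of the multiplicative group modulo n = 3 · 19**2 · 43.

28728

φ(46569) = 46569 · (1 − 1/3) · (1 − 1/19) · (1 − 1/43)
       = 46569 · 1512/2451 = 28728.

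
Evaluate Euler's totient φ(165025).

Prime factorization: 165025 = 5^2 · 7 · 23 · 41.
φ(5^2) = 5^2 − 5^1 = 25 − 5 = 20.
φ(7) = 7 − 1 = 6.
φ(23) = 23 − 1 = 22.
φ(41) = 41 − 1 = 40.
Multiply: 20 · 6 · 22 · 40 = 105600.

105600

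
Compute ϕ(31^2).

φ(31^2) = 31^2 − 31^1 = 961 − 31 = 930.

930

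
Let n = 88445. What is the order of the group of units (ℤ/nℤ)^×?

57456

Prime factorization: 88445 = 5 · 7**2 · 19**2.
φ(5) = 5 − 1 = 4.
φ(7^2) = 7^2 − 7^1 = 49 − 7 = 42.
φ(19^2) = 19^1·(19−1) = 19·18 = 342.
φ(88445) = 4 × 42 × 342 = 57456.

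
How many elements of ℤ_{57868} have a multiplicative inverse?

First factor: 57868 = 2^2 × 17 × 23 × 37.
φ(2^2) = 2^1·(2−1) = 2·1 = 2.
φ(17) = 17 − 1 = 16.
φ(23) = 23 − 1 = 22.
φ(37) = 37 − 1 = 36.
Since φ is multiplicative, φ(57868) = 2 · 16 · 22 · 36 = 25344.

25344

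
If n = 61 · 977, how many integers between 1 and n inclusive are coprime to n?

58560

φ(61) = 61 − 1 = 60.
φ(977) = 977 − 1 = 976.
φ(59597) = 60 × 976 = 58560.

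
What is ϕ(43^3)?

77658

φ(79507) = 79507 · (1 − 1/43)
       = 79507 · 42/43 = 77658.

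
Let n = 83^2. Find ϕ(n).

6806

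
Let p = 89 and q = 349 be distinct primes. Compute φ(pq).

30624

φ(89) = 89 − 1 = 88.
φ(349) = 349 − 1 = 348.
φ(31061) = 88 × 348 = 30624.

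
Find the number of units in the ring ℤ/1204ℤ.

Prime factorization: 1204 = 2**2 * 7 * 43.
φ(1204) = 1204 · (1 − 1/2) · (1 − 1/7) · (1 − 1/43)
       = 1204 · 252/602 = 504.

504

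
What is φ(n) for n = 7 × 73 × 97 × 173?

7133184

φ(7) = 7 − 1 = 6.
φ(73) = 73 − 1 = 72.
φ(97) = 97 − 1 = 96.
φ(173) = 173 − 1 = 172.
φ(8575091) = 6 × 72 × 96 × 172 = 7133184.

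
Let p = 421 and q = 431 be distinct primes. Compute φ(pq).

φ(181451) = 181451 · (1 − 1/421) · (1 − 1/431)
       = 181451 · 180600/181451 = 180600.

180600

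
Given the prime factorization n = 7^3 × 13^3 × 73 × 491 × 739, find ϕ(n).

15523877940480

φ(7^3) = 7^3 − 7^2 = 343 − 49 = 294.
φ(13^3) = 13^3 − 13^2 = 2197 − 169 = 2028.
φ(73) = 73 − 1 = 72.
φ(491) = 491 − 1 = 490.
φ(739) = 739 − 1 = 738.
Multiply: 294 · 2028 · 72 · 490 · 738 = 15523877940480.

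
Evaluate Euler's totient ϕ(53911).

53911 = 11 * 13^2 * 29.
φ(53911) = 53911 · (1 − 1/11) · (1 − 1/13) · (1 − 1/29)
       = 53911 · 3360/4147 = 43680.

43680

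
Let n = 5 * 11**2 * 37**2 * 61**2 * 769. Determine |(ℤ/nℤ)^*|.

1647400550400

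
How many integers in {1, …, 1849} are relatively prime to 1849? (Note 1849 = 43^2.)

φ(43^2) = 43^1·(43−1) = 43·42 = 1806.

1806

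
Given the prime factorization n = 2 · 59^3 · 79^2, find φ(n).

1244095476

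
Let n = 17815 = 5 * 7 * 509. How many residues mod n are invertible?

12192

φ(17815) = 17815 · (1 − 1/5) · (1 − 1/7) · (1 − 1/509)
       = 17815 · 12192/17815 = 12192.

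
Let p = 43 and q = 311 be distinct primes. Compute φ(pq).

φ(n) = (p − 1)(q − 1) = (43−1)(311−1) = 42·310 = 13020.

13020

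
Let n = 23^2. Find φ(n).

φ(529) = 529 · (1 − 1/23)
       = 529 · 22/23 = 506.

506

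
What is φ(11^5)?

146410

φ(11^5) = 11^5 − 11^4 = 161051 − 14641 = 146410.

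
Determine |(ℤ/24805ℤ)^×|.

17600

Prime factorization: 24805 = 5 · 11^2 · 41.
φ(5) = 5 − 1 = 4.
φ(11^2) = 11^2 − 11^1 = 121 − 11 = 110.
φ(41) = 41 − 1 = 40.
φ(24805) = 4 × 110 × 40 = 17600.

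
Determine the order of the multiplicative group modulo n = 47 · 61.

φ(2867) = 2867 · (1 − 1/47) · (1 − 1/61)
       = 2867 · 2760/2867 = 2760.

2760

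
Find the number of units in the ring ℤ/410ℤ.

Prime factorization: 410 = 2 · 5 · 41.
φ(410) = 410 · (1 − 1/2) · (1 − 1/5) · (1 − 1/41)
       = 410 · 160/410 = 160.

160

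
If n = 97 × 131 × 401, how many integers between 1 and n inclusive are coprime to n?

φ(5095507) = 5095507 · (1 − 1/97) · (1 − 1/131) · (1 − 1/401)
       = 5095507 · 4992000/5095507 = 4992000.

4992000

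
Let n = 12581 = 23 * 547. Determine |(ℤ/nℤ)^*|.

φ(12581) = 12581 · (1 − 1/23) · (1 − 1/547)
       = 12581 · 12012/12581 = 12012.

12012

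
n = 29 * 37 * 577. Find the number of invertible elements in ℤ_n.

580608

φ(29) = 29 − 1 = 28.
φ(37) = 37 − 1 = 36.
φ(577) = 577 − 1 = 576.
Multiply: 28 · 36 · 576 = 580608.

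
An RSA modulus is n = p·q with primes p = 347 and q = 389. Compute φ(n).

φ(pq) = (p−1)(q−1) = 346 · 388 = 134248.

134248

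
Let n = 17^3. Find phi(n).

4624

φ(17^3) = 17^2·(17−1) = 289·16 = 4624.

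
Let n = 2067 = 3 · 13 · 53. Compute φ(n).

1248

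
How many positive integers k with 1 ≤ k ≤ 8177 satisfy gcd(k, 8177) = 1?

6912

8177 = 13 × 17 × 37.
φ(13) = 13 − 1 = 12.
φ(17) = 17 − 1 = 16.
φ(37) = 37 − 1 = 36.
φ(8177) = 12 × 16 × 36 = 6912.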